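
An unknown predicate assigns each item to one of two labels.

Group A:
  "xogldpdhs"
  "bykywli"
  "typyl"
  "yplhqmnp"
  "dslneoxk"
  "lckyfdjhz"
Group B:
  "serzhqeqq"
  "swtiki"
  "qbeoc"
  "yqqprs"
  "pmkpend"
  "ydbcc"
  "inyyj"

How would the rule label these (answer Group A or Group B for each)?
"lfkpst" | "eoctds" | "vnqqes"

Checking candidate rules against both groups, what survives is: contains 'l'.
"lfkpst" — has 'l', hence Group A. "eoctds" — no 'l', hence Group B. "vnqqes" — no 'l', hence Group B.

Group A, Group B, Group B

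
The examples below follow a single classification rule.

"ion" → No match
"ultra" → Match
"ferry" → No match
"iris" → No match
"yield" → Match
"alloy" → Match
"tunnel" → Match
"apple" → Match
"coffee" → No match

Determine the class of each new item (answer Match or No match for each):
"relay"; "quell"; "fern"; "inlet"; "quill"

Match, Match, No match, Match, Match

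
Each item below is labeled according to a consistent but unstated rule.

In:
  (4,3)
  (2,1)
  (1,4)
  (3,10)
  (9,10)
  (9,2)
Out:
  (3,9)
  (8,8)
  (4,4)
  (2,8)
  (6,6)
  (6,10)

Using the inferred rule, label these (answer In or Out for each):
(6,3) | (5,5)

In, Out

Every 'In' example satisfies: sum is odd. None of the 'Out' examples do.
(6,3): 6+3 = 9, meets the rule → In. (5,5): 5+5 = 10, does not satisfy this → Out.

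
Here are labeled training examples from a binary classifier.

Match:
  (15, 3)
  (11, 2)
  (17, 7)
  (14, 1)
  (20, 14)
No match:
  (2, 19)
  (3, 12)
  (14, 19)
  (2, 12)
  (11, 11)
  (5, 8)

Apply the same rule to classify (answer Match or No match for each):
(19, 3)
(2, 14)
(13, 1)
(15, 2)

Match, No match, Match, Match

Rule: first > second. This holds for each 'Match' example and fails for each 'No match' one.
Match: (19, 3), since 19 > 3. No match: (2, 14), since 2 < 14. Match: (13, 1), since 13 > 1. Match: (15, 2), since 15 > 2.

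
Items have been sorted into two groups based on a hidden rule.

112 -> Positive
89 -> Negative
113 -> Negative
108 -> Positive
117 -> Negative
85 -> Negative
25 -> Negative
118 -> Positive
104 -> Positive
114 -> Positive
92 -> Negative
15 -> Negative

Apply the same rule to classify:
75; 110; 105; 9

Negative, Positive, Negative, Negative

Rule: even AND at least 104. This holds for each 'Positive' example and fails for each 'Negative' one.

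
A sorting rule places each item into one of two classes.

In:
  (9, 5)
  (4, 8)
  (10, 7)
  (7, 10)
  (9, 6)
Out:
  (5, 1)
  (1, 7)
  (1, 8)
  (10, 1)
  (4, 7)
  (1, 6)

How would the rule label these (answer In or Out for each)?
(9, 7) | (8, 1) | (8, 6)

In, Out, In

All 'In' examples share one property — sum ≥ 12 — and every 'Out' example lacks it.
(9, 7): 9+7 = 16, has this property → In.
(8, 1): 8+1 = 9, fails this test → Out.
(8, 6): 8+6 = 14, has this property → In.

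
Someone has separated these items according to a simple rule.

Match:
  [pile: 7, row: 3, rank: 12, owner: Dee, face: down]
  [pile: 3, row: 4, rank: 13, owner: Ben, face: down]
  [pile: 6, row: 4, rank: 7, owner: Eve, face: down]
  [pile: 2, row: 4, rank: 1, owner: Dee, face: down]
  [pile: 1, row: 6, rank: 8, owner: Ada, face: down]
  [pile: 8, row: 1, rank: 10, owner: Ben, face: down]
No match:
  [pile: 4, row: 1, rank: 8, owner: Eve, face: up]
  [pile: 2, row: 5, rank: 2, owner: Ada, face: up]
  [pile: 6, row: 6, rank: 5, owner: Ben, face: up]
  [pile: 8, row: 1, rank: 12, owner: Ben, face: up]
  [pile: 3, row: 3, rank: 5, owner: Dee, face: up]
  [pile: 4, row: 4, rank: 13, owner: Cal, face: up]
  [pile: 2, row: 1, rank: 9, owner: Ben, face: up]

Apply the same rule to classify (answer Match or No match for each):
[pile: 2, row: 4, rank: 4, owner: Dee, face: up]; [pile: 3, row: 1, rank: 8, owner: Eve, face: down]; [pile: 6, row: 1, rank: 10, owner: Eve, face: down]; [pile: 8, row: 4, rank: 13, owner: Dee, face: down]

No match, Match, Match, Match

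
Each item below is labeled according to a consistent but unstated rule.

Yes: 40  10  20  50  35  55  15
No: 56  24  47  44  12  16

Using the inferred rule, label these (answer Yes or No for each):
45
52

All 'Yes' examples share one property — multiple of 5 — and every 'No' example lacks it.
45: 45 = 5·9 — meets the rule, so Yes.
52: 52 = 5·10 + 2 — fails the rule, so No.

Yes, No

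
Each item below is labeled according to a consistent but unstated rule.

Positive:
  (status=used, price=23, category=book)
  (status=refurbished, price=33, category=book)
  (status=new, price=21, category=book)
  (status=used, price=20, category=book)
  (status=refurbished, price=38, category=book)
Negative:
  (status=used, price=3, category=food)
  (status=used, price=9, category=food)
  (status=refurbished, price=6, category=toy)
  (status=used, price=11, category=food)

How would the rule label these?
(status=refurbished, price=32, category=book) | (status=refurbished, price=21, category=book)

Positive, Positive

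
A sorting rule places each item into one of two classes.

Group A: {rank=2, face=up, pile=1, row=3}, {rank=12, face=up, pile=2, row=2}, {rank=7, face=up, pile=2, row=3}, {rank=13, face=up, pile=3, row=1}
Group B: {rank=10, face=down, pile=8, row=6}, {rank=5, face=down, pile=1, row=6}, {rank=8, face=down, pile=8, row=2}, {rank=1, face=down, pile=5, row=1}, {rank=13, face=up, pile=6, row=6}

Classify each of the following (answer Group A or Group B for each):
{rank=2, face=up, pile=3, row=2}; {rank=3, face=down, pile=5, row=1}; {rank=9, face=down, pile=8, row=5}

Group A, Group B, Group B

A rule that fits every label: face is up AND row ≤ 3 — true of each 'Group A' example, false of each 'Group B' one.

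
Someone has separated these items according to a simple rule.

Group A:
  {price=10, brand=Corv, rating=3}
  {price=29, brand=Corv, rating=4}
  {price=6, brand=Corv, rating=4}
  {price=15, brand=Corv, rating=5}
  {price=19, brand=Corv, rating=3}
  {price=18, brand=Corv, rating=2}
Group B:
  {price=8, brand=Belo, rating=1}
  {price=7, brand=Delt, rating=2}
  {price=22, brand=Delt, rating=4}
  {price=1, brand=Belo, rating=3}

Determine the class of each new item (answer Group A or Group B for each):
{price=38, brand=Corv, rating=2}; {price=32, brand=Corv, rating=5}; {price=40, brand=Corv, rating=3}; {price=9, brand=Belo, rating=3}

Group A, Group A, Group A, Group B

Looking at the examples, the only property every 'Group A' case has and every 'Group B' case lacks is: brand is Corv.
{price=38, brand=Corv, rating=2} — brand is Corv, hence Group A.
{price=32, brand=Corv, rating=5} — brand is Corv, hence Group A.
{price=40, brand=Corv, rating=3} — brand is Corv, hence Group A.
{price=9, brand=Belo, rating=3} — brand is Belo, hence Group B.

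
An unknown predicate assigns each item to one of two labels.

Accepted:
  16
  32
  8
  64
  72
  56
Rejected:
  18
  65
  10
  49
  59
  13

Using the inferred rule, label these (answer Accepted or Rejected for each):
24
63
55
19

Accepted, Rejected, Rejected, Rejected

The rule appears to be: multiple of 4.
24: 24 = 4·6 — has this property, so Accepted.
63: 63 = 4·15 + 3 — does not satisfy this, so Rejected.
55: 55 = 4·13 + 3 — does not satisfy this, so Rejected.
19: 19 = 4·4 + 3 — does not satisfy this, so Rejected.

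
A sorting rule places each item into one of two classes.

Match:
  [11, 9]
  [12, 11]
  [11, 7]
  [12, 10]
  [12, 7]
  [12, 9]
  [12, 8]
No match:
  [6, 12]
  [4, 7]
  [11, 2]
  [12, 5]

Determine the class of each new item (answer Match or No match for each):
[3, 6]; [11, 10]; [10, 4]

No match, Match, No match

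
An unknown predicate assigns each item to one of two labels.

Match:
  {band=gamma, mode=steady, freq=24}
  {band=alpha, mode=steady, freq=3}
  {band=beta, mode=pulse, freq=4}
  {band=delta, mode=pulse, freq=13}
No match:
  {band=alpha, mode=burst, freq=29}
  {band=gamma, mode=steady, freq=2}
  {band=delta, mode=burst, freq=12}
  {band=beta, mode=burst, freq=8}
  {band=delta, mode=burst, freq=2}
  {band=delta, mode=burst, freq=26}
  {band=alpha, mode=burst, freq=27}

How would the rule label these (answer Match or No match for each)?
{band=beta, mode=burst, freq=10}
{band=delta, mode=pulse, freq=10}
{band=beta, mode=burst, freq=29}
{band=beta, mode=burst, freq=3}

Rule: mode is not burst AND freq ≥ 3. This holds for each 'Match' example and fails for each 'No match' one.

No match, Match, No match, No match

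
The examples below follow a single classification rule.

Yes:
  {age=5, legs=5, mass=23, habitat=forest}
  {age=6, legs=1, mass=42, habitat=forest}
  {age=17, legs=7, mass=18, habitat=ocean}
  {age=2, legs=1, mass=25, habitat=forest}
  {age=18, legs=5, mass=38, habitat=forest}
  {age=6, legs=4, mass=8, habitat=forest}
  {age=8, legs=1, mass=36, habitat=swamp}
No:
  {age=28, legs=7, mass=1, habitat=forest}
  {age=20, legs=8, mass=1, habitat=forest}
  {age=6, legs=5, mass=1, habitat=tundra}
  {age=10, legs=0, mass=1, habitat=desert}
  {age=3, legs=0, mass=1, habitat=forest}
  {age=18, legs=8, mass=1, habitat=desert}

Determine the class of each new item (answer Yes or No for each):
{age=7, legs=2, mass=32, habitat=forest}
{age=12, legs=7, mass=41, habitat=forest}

Yes, Yes

All 'Yes' examples share one property — mass ≥ 8 — and every 'No' example lacks it.
{age=7, legs=2, mass=32, habitat=forest}: Yes (mass = 32). {age=12, legs=7, mass=41, habitat=forest}: Yes (mass = 41).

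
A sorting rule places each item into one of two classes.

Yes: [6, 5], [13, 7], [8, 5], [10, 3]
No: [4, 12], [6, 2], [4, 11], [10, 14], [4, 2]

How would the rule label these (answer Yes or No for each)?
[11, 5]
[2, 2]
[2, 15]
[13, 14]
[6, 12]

Every 'Yes' example satisfies: first > second AND second is odd. None of the 'No' examples do.
[11, 5] — 11 > 5, second 5, hence Yes. [2, 2] — 2 = 2, second 2, hence No. [2, 15] — 2 < 15, second 15, hence No. [13, 14] — 13 < 14, second 14, hence No. [6, 12] — 6 < 12, second 12, hence No.

Yes, No, No, No, No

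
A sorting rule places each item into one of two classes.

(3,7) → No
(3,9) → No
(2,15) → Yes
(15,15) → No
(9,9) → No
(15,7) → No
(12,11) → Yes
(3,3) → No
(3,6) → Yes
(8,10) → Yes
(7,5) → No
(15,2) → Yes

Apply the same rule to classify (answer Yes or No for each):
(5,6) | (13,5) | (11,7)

The classifier is using: product is even.
(5,6): 5·6 = 30 — has this property, so Yes.
(13,5): 13·5 = 65 — doesn't qualify, so No.
(11,7): 11·7 = 77 — doesn't qualify, so No.

Yes, No, No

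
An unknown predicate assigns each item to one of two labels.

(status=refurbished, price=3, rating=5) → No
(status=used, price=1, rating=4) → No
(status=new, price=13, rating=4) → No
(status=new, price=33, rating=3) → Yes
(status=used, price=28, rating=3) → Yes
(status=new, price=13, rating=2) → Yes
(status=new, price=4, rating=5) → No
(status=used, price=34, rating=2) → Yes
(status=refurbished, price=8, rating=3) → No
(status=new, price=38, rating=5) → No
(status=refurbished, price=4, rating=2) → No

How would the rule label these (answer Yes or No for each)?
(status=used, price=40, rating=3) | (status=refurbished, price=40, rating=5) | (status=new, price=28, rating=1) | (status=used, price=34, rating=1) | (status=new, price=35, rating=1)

Yes, No, Yes, Yes, Yes

Every 'Yes' example satisfies: rating ≤ 3 AND price ≥ 13. None of the 'No' examples do.
(status=used, price=40, rating=3) → rating = 3, price = 40 → Yes. (status=refurbished, price=40, rating=5) → rating = 5, price = 40 → No. (status=new, price=28, rating=1) → rating = 1, price = 28 → Yes. (status=used, price=34, rating=1) → rating = 1, price = 34 → Yes. (status=new, price=35, rating=1) → rating = 1, price = 35 → Yes.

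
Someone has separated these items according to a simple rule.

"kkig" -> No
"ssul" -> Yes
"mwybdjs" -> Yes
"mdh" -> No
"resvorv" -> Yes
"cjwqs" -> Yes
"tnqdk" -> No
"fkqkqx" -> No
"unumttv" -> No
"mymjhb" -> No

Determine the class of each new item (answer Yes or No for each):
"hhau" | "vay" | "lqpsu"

No, No, Yes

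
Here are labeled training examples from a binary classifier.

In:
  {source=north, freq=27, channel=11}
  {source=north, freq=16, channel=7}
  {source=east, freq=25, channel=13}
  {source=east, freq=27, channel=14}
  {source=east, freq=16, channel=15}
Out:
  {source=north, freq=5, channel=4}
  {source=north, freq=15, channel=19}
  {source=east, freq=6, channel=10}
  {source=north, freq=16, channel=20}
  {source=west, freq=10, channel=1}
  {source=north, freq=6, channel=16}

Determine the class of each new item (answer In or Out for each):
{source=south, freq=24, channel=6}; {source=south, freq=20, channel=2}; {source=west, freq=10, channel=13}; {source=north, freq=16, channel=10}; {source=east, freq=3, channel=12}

In, In, Out, In, Out

All 'In' examples share one property — channel ≤ 15 AND freq ≥ 15 — and every 'Out' example lacks it.
{source=south, freq=24, channel=6}: In (channel = 6, freq = 24).
{source=south, freq=20, channel=2}: In (channel = 2, freq = 20).
{source=west, freq=10, channel=13}: Out (channel = 13, freq = 10).
{source=north, freq=16, channel=10}: In (channel = 10, freq = 16).
{source=east, freq=3, channel=12}: Out (channel = 12, freq = 3).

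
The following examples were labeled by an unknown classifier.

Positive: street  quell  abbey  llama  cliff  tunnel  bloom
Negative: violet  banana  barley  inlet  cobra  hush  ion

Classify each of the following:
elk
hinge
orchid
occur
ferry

Negative, Negative, Negative, Positive, Positive

The classifier is using: has a double letter.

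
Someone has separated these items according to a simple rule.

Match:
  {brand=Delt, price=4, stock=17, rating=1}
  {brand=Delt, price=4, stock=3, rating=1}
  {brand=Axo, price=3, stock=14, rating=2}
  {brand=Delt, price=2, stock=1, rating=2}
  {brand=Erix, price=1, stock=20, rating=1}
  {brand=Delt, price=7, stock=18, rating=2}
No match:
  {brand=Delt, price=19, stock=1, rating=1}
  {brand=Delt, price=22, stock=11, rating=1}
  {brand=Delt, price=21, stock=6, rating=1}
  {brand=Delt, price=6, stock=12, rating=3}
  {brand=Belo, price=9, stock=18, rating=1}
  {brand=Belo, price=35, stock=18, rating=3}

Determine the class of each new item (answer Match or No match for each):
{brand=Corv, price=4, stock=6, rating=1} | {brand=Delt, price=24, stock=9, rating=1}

Match, No match

The rule appears to be: rating ≤ 2 AND price ≤ 7.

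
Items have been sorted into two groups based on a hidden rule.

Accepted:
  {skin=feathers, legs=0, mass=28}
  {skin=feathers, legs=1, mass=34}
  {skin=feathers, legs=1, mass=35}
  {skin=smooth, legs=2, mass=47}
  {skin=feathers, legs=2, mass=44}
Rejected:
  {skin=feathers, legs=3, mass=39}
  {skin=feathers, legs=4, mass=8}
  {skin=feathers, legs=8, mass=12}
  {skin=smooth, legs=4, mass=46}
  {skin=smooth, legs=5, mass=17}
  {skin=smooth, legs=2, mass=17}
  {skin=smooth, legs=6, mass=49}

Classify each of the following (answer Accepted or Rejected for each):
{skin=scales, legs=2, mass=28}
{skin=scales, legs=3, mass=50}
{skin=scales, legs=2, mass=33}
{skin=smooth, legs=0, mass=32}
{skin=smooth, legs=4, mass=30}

Accepted, Rejected, Accepted, Accepted, Rejected

A rule that fits every label: mass ≥ 28 AND legs ≤ 2 — true of each 'Accepted' example, false of each 'Rejected' one.
{skin=scales, legs=2, mass=28}: mass = 28, legs = 2 — qualifies, so Accepted. {skin=scales, legs=3, mass=50}: mass = 50, legs = 3 — doesn't qualify, so Rejected. {skin=scales, legs=2, mass=33}: mass = 33, legs = 2 — qualifies, so Accepted. {skin=smooth, legs=0, mass=32}: mass = 32, legs = 0 — qualifies, so Accepted. {skin=smooth, legs=4, mass=30}: mass = 30, legs = 4 — doesn't qualify, so Rejected.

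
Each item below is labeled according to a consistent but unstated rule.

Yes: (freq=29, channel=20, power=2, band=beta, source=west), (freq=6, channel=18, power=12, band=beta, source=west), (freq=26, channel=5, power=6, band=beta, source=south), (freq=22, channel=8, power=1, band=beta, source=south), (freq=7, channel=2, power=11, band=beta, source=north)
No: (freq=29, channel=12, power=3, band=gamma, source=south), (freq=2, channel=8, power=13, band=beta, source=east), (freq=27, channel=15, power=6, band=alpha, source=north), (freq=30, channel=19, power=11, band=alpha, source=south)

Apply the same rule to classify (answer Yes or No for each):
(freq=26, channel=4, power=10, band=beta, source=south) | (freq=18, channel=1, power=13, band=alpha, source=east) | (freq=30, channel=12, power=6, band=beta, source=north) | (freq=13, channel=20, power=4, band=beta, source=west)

Yes, No, Yes, Yes

The distinguishing property — band is beta AND freq ≥ 6 — holds for all the 'Yes' cases and none of the 'No' cases.
(freq=26, channel=4, power=10, band=beta, source=south): Yes (band is beta, freq = 26). (freq=18, channel=1, power=13, band=alpha, source=east): No (band is alpha, freq = 18). (freq=30, channel=12, power=6, band=beta, source=north): Yes (band is beta, freq = 30). (freq=13, channel=20, power=4, band=beta, source=west): Yes (band is beta, freq = 13).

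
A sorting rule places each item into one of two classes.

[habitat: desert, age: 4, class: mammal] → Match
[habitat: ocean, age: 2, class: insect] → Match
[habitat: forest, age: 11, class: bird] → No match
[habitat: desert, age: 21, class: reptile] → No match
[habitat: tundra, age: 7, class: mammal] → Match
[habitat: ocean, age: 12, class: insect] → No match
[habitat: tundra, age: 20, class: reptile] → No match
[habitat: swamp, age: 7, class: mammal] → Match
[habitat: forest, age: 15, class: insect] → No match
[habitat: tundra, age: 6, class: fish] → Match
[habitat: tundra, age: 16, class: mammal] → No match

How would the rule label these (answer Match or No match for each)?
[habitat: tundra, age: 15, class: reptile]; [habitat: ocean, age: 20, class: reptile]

No match, No match

Rule: age ≤ 7. This holds for each 'Match' example and fails for each 'No match' one.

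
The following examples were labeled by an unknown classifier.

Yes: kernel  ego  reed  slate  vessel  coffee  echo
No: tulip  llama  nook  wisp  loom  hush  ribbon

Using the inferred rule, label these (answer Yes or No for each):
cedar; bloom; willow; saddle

Yes, No, No, Yes

Comparing the two groups points to one rule — contains 'e'.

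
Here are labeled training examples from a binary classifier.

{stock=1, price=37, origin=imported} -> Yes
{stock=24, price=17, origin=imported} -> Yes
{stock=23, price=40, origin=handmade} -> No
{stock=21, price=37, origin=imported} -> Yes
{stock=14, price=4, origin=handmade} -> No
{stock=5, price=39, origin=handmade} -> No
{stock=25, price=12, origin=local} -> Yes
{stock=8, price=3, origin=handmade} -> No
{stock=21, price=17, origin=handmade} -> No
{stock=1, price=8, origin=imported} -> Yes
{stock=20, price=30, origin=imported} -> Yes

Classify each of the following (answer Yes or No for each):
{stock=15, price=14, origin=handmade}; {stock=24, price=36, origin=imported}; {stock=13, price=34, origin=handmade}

No, Yes, No

Looking at the examples, the only property every 'Yes' case has and every 'No' case lacks is: origin is not handmade.
{stock=15, price=14, origin=handmade}: origin is handmade — does not pass, so No.
{stock=24, price=36, origin=imported}: origin is imported — checks out, so Yes.
{stock=13, price=34, origin=handmade}: origin is handmade — does not pass, so No.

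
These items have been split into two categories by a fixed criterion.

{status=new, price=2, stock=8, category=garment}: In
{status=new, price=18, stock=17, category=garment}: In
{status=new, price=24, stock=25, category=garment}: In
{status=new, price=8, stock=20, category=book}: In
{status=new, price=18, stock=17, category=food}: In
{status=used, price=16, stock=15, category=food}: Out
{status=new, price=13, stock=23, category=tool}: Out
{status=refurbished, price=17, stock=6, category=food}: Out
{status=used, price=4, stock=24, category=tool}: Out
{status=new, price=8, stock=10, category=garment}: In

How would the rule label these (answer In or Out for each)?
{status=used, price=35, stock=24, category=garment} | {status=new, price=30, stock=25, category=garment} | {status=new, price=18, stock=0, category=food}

Out, In, In

The pattern is that an item is 'In' exactly when: status is new AND price ≠ 13.
Out: {status=used, price=35, stock=24, category=garment}, since status is used, price = 35. In: {status=new, price=30, stock=25, category=garment}, since status is new, price = 30. In: {status=new, price=18, stock=0, category=food}, since status is new, price = 18.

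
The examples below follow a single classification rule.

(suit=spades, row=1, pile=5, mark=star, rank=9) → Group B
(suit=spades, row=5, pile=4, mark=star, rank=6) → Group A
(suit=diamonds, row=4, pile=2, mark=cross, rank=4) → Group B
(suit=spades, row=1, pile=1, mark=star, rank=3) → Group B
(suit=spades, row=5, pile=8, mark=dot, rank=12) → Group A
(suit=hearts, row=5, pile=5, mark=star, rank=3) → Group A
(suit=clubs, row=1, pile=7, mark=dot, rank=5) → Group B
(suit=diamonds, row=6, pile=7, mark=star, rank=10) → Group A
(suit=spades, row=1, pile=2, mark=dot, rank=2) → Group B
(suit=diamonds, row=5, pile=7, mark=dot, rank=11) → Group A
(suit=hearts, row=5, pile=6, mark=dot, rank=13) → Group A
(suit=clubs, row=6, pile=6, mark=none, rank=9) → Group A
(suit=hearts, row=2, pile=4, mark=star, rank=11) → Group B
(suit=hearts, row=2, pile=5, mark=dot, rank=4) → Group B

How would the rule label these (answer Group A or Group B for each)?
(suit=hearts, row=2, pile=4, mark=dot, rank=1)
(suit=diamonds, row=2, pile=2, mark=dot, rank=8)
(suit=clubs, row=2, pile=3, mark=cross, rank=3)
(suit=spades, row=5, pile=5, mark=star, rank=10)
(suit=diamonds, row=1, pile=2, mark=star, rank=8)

Group B, Group B, Group B, Group A, Group B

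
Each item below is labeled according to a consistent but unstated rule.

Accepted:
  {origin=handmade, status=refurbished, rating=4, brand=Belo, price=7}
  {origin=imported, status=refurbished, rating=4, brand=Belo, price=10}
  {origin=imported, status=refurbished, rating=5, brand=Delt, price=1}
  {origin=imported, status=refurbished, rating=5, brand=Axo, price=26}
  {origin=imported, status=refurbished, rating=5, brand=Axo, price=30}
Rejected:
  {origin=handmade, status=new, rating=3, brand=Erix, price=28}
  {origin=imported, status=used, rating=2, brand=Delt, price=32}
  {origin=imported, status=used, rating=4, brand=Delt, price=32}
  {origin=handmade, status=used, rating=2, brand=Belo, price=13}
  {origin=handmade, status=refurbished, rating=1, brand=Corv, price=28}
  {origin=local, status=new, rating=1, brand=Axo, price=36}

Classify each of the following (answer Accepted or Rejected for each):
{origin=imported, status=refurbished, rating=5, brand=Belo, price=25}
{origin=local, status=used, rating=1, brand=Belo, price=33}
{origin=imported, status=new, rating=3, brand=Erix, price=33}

All 'Accepted' examples share one property — status is refurbished AND rating ≥ 2 — and every 'Rejected' example lacks it.
{origin=imported, status=refurbished, rating=5, brand=Belo, price=25}: Accepted (status is refurbished, rating = 5). {origin=local, status=used, rating=1, brand=Belo, price=33}: Rejected (status is used, rating = 1). {origin=imported, status=new, rating=3, brand=Erix, price=33}: Rejected (status is new, rating = 3).

Accepted, Rejected, Rejected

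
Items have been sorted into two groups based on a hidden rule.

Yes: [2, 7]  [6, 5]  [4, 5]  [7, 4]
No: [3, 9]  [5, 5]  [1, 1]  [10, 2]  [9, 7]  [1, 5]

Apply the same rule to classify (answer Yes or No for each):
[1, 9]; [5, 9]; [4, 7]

No, No, Yes

Looking at the examples, the only property every 'Yes' case has and every 'No' case lacks is: sum is odd.
[1, 9]: No (1+9 = 10).
[5, 9]: No (5+9 = 14).
[4, 7]: Yes (4+7 = 11).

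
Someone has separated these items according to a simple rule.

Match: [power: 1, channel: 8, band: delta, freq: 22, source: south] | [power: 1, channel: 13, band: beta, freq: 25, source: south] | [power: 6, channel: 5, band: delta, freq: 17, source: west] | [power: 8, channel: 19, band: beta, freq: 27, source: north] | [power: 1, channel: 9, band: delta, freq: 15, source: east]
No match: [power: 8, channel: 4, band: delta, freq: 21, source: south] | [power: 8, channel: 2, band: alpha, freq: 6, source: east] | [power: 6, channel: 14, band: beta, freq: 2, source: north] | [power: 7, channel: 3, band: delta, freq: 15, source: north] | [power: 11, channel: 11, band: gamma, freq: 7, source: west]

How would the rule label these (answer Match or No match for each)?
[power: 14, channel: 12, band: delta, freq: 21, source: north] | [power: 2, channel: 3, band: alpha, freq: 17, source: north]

'Match' ⟺ channel ≥ 5 AND freq ≥ 15.
[power: 14, channel: 12, band: delta, freq: 21, source: north]: Match (channel = 12, freq = 21). [power: 2, channel: 3, band: alpha, freq: 17, source: north]: No match (channel = 3, freq = 17).

Match, No match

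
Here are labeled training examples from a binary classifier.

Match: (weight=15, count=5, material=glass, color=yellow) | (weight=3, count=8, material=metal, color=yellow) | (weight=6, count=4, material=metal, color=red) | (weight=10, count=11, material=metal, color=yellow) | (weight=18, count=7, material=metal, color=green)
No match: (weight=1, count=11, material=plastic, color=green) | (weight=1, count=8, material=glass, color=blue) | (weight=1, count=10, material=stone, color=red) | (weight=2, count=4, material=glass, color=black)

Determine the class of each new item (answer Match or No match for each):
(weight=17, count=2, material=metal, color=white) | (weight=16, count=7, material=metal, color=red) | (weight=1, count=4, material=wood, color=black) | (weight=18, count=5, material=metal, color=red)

Match, Match, No match, Match

The pattern is that an item is 'Match' exactly when: weight ≥ 3.
(weight=17, count=2, material=metal, color=white) — weight = 17, hence Match. (weight=16, count=7, material=metal, color=red) — weight = 16, hence Match. (weight=1, count=4, material=wood, color=black) — weight = 1, hence No match. (weight=18, count=5, material=metal, color=red) — weight = 18, hence Match.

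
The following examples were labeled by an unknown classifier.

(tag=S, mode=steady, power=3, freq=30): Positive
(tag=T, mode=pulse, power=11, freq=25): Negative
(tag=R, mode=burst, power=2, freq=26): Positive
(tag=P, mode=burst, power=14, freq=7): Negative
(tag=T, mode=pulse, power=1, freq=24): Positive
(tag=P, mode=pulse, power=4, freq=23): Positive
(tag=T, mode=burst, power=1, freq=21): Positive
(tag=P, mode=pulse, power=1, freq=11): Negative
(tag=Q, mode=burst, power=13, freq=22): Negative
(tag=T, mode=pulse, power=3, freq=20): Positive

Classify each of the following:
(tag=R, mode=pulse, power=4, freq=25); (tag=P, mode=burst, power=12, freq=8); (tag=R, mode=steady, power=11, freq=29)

Positive, Negative, Negative

One predicate separates the groups cleanly: power ≤ 4 AND freq ≥ 20.
(tag=R, mode=pulse, power=4, freq=25) → power = 4, freq = 25 → Positive. (tag=P, mode=burst, power=12, freq=8) → power = 12, freq = 8 → Negative. (tag=R, mode=steady, power=11, freq=29) → power = 11, freq = 29 → Negative.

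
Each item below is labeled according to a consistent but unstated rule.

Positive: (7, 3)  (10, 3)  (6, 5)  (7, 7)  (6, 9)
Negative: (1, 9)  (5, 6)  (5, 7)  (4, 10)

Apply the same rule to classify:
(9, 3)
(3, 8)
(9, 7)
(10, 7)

Positive, Negative, Positive, Positive

The common property of the 'Positive' items is: first ≥ 6. No 'Negative' item has it.
(9, 3): first 9, qualifies → Positive.
(3, 8): first 3, does not satisfy this → Negative.
(9, 7): first 9, qualifies → Positive.
(10, 7): first 10, qualifies → Positive.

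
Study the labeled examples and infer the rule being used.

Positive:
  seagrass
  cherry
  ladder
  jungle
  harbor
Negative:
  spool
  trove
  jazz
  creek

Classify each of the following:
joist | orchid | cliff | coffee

All 'Positive' examples share one property — length ≥ 6 — and every 'Negative' example lacks it.
joist: length 5, does not pass → Negative. orchid: length 6, has this property → Positive. cliff: length 5, does not pass → Negative. coffee: length 6, has this property → Positive.

Negative, Positive, Negative, Positive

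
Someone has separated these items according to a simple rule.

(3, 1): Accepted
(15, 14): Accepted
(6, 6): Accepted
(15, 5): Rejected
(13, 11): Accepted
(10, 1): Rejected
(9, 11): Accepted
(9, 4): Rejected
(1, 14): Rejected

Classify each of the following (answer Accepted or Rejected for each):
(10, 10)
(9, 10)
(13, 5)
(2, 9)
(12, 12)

Accepted, Accepted, Rejected, Rejected, Accepted

Every 'Accepted' example satisfies: |first − second| ≤ 2. None of the 'Rejected' examples do.
(10, 10): |10−10| = 0, passes → Accepted.
(9, 10): |9−10| = 1, passes → Accepted.
(13, 5): |13−5| = 8, doesn't qualify → Rejected.
(2, 9): |2−9| = 7, doesn't qualify → Rejected.
(12, 12): |12−12| = 0, passes → Accepted.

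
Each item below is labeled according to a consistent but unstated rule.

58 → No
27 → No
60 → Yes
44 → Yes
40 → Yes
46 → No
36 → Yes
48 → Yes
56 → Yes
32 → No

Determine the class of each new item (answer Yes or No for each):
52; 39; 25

Yes, No, No

The common property of the 'Yes' items is: multiple of 4 AND at least 36. No 'No' item has it.
52: 52 = 4·13, 52 ≥ 36, fits → Yes.
39: 39 = 4·9 + 3, 39 ≥ 36, fails the rule → No.
25: 25 = 4·6 + 1, 25 < 36, fails the rule → No.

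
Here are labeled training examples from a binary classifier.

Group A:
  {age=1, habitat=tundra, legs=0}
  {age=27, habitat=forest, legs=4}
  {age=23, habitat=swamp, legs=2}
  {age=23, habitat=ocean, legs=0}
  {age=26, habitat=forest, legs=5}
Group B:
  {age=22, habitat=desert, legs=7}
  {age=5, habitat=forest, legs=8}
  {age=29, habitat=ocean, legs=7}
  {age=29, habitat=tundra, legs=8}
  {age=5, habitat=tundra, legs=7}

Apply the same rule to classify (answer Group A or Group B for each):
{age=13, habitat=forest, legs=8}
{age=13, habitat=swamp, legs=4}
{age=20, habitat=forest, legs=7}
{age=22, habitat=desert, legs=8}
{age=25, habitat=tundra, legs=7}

'Group A' ⟺ legs ≤ 5.

Group B, Group A, Group B, Group B, Group B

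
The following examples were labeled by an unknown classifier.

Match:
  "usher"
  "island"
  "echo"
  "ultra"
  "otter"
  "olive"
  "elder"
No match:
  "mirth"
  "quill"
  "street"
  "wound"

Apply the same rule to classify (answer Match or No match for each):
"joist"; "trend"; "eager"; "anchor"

No match, No match, Match, Match

Rule: starts with a vowel. This holds for each 'Match' example and fails for each 'No match' one.
"joist": starts with 'j' — doesn't qualify, so No match.
"trend": starts with 't' — doesn't qualify, so No match.
"eager": starts with 'e' — has this property, so Match.
"anchor": starts with 'a' — has this property, so Match.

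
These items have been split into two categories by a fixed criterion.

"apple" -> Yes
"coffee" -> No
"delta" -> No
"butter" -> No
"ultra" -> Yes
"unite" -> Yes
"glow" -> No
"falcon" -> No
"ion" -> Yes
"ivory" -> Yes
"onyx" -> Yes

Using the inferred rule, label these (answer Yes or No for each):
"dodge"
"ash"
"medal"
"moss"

The distinguishing property — starts with a vowel — holds for all the 'Yes' cases and none of the 'No' cases.
"dodge": starts with 'd' — does not satisfy this, so No.
"ash": starts with 'a' — checks out, so Yes.
"medal": starts with 'm' — does not satisfy this, so No.
"moss": starts with 'm' — does not satisfy this, so No.

No, Yes, No, No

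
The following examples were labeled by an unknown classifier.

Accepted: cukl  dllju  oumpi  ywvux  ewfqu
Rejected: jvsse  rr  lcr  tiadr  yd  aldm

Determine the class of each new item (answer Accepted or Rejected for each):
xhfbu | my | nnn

Accepted, Rejected, Rejected

The common property of the 'Accepted' items is: contains 'u'. No 'Rejected' item has it.
xhfbu — has 'u', hence Accepted.
my — no 'u', hence Rejected.
nnn — no 'u', hence Rejected.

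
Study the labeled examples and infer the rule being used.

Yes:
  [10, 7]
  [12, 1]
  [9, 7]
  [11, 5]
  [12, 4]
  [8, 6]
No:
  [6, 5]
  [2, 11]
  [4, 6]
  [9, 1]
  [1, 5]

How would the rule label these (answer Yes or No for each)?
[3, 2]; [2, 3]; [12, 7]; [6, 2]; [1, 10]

The common property of the 'Yes' items is: first > second AND sum ≥ 13. No 'No' item has it.
[3, 2]: 3 > 2, 3+2 = 5, doesn't match → No.
[2, 3]: 2 < 3, 2+3 = 5, doesn't match → No.
[12, 7]: 12 > 7, 12+7 = 19, satisfies this → Yes.
[6, 2]: 6 > 2, 6+2 = 8, doesn't match → No.
[1, 10]: 1 < 10, 1+10 = 11, doesn't match → No.

No, No, Yes, No, No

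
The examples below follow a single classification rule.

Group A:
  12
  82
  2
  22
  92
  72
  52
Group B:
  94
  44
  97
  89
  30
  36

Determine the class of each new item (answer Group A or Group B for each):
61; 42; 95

Group B, Group A, Group B

Checking candidate rules against both groups, what survives is: ends in digit 2.
61: Group B (last digit 1).
42: Group A (last digit 2).
95: Group B (last digit 5).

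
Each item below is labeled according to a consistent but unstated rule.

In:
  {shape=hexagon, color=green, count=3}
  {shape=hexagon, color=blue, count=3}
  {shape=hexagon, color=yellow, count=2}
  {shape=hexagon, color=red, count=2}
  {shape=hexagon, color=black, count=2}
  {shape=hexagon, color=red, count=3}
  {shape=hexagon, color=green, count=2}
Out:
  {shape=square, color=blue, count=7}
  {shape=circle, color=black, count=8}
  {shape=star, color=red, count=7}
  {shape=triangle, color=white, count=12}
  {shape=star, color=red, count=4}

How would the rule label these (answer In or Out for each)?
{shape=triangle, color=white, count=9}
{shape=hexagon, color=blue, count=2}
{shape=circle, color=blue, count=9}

Out, In, Out

The pattern is that an item is 'In' exactly when: shape is hexagon.
Out: {shape=triangle, color=white, count=9}, since shape is triangle. In: {shape=hexagon, color=blue, count=2}, since shape is hexagon. Out: {shape=circle, color=blue, count=9}, since shape is circle.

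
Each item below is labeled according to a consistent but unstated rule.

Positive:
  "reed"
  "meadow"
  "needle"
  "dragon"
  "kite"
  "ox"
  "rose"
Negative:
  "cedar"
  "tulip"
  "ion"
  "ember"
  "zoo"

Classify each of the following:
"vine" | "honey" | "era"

The distinguishing property — even length — holds for all the 'Positive' cases and none of the 'Negative' cases.
"vine" — length 4, hence Positive.
"honey" — length 5, hence Negative.
"era" — length 3, hence Negative.

Positive, Negative, Negative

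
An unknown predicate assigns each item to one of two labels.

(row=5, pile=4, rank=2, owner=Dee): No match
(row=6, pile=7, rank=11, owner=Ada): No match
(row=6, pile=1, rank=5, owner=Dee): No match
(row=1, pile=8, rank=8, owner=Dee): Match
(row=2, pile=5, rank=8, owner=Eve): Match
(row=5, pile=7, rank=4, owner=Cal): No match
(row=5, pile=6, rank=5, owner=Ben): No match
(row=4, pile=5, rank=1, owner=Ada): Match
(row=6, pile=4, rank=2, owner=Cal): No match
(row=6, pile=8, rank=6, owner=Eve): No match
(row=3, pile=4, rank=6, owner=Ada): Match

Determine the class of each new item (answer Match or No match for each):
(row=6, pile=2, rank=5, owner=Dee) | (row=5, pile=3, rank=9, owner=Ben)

No match, No match

The distinguishing property — row ≤ 4 — holds for all the 'Match' cases and none of the 'No match' cases.
(row=6, pile=2, rank=5, owner=Dee): No match (row = 6). (row=5, pile=3, rank=9, owner=Ben): No match (row = 5).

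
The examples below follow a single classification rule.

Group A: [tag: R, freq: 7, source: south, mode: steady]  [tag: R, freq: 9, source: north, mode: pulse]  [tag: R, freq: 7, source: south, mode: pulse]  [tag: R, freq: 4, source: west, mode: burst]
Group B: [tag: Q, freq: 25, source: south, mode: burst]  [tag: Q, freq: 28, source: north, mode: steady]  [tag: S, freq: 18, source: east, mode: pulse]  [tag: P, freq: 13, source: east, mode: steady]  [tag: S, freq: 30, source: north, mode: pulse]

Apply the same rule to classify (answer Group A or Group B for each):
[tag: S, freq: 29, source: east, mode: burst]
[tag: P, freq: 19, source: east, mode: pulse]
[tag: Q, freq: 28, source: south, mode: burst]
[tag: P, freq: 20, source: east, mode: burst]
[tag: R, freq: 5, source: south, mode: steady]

'Group A' ⟺ tag is R.
[tag: S, freq: 29, source: east, mode: burst] → tag is S → Group B. [tag: P, freq: 19, source: east, mode: pulse] → tag is P → Group B. [tag: Q, freq: 28, source: south, mode: burst] → tag is Q → Group B. [tag: P, freq: 20, source: east, mode: burst] → tag is P → Group B. [tag: R, freq: 5, source: south, mode: steady] → tag is R → Group A.

Group B, Group B, Group B, Group B, Group A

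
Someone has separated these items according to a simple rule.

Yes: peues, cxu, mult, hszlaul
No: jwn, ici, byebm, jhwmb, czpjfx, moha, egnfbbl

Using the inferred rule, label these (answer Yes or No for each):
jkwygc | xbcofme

No, No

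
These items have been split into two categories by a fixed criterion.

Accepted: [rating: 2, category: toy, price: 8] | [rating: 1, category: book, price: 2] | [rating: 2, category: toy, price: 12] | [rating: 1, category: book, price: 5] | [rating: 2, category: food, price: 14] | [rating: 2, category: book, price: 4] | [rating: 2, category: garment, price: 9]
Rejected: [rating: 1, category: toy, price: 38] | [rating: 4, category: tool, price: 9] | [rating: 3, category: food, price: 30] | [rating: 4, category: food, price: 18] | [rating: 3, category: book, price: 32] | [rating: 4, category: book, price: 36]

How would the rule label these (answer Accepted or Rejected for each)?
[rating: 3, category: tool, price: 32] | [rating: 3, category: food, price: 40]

Rejected, Rejected

The common property of the 'Accepted' items is: rating ≤ 2 AND price ≤ 14. No 'Rejected' item has it.
[rating: 3, category: tool, price: 32] → rating = 3, price = 32 → Rejected. [rating: 3, category: food, price: 40] → rating = 3, price = 40 → Rejected.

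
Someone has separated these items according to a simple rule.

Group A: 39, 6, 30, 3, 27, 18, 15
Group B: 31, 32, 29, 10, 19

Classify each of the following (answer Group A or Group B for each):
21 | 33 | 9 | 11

Comparing the two groups points to one rule — multiple of 3.
21 → 21 = 3·7 → Group A. 33 → 33 = 3·11 → Group A. 9 → 9 = 3·3 → Group A. 11 → 11 = 3·3 + 2 → Group B.

Group A, Group A, Group A, Group B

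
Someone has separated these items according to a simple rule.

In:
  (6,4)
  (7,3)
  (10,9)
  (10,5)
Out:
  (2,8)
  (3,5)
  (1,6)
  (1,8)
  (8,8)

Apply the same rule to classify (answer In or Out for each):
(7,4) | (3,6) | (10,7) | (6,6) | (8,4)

In, Out, In, Out, In

A rule that fits every label: first > second — true of each 'In' example, false of each 'Out' one.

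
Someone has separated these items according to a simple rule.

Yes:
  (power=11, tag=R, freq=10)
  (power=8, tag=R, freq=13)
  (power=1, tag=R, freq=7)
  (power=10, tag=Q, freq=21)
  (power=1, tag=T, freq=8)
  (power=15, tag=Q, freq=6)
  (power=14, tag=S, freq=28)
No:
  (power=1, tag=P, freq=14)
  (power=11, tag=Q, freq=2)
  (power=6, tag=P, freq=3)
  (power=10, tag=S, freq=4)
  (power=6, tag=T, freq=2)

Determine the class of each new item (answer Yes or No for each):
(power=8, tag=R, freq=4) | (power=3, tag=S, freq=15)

The rule appears to be: freq ≥ 6 AND freq ≠ 14.
(power=8, tag=R, freq=4): No (freq = 4).
(power=3, tag=S, freq=15): Yes (freq = 15).

No, Yes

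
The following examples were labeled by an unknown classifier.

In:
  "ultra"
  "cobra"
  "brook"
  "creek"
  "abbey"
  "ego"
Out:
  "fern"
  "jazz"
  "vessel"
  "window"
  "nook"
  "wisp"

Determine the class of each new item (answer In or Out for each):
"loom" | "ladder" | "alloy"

Out, Out, In

The common property of the 'In' items is: odd length. No 'Out' item has it.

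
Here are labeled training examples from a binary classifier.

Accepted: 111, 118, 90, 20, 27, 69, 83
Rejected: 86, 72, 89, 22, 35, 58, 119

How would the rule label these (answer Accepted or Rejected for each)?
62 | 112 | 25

Checking candidate rules against both groups, what survives is: ≡ 6 (mod 7).

Accepted, Rejected, Rejected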